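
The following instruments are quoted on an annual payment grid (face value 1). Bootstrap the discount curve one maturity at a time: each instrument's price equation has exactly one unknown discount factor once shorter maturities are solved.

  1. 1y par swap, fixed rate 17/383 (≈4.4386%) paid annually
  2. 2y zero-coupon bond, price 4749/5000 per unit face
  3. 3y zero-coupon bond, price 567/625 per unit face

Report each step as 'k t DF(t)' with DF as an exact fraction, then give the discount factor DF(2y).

step 1 [1y] swap r/1=17/383: DF=(1 − 17/383·(0))/(1+17/383) = 383/400 ≈ 0.957500
step 2 [2y] zero: DF = P = 4749/5000 ≈ 0.949800
step 3 [3y] zero: DF = P = 567/625 ≈ 0.907200

1 1 383/400
2 2 4749/5000
3 3 567/625
DF(2y) = 4749/5000 ≈ 0.949800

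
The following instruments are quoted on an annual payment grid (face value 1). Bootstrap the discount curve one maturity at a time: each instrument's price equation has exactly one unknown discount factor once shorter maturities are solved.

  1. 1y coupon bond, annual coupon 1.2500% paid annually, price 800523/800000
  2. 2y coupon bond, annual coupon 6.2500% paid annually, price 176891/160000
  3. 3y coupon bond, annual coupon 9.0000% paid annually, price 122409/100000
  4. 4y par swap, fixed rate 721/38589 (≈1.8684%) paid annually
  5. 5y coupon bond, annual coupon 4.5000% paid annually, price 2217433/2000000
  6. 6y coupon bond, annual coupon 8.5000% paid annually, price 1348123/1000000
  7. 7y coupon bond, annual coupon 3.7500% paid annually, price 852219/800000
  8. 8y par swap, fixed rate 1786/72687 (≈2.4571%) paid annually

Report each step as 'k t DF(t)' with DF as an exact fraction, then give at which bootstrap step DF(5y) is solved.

1 1 9883/10000
2 2 614/625
3 3 9603/10000
4 4 9279/10000
5 5 2237/2500
6 6 8701/10000
7 7 1647/2000
8 8 4107/5000
DF(5y) is solved at step 5

step 1 [1y] bond c/1=1/80: DF=(800523/800000 − 1/80·(0))/(1+1/80) = 9883/10000 ≈ 0.988300
step 2 [2y] bond c/1=1/16: DF=(176891/160000 − 1/16·(0.988300))/(1+1/16) = 614/625 ≈ 0.982400
step 3 [3y] bond c/1=9/100: DF=(122409/100000 − 9/100·(0.988300+0.982400))/(1+9/100) = 9603/10000 ≈ 0.960300
step 4 [4y] swap r/1=721/38589: DF=(1 − 721/38589·(0.988300+0.982400+0.960300))/(1+721/38589) = 9279/10000 ≈ 0.927900
step 5 [5y] bond c/1=9/200: DF=(2217433/2000000 − 9/200·(0.988300+0.982400+0.960300+0.927900))/(1+9/200) = 2237/2500 ≈ 0.894800
step 6 [6y] bond c/1=17/200: DF=(1348123/1000000 − 17/200·(0.988300+0.982400+0.960300+0.927900+0.894800))/(1+17/200) = 8701/10000 ≈ 0.870100
step 7 [7y] bond c/1=3/80: DF=(852219/800000 − 3/80·(0.988300+0.982400+0.960300+0.927900+0.894800+0.870100))/(1+3/80) = 1647/2000 ≈ 0.823500
step 8 [8y] swap r/1=1786/72687: DF=(1 − 1786/72687·(0.988300+0.982400+0.960300+0.927900+0.894800+0.870100+0.823500))/(1+1786/72687) = 4107/5000 ≈ 0.821400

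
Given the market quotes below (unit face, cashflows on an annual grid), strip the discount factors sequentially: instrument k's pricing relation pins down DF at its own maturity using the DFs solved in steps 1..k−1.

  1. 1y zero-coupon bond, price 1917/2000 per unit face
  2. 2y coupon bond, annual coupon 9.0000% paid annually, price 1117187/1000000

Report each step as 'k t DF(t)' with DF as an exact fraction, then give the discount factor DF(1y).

step 1 [1y] zero: DF = P = 1917/2000 ≈ 0.958500
step 2 [2y] bond c/1=9/100: DF=(1117187/1000000 − 9/100·(0.958500))/(1+9/100) = 4729/5000 ≈ 0.945800

1 1 1917/2000
2 2 4729/5000
DF(1y) = 1917/2000 ≈ 0.958500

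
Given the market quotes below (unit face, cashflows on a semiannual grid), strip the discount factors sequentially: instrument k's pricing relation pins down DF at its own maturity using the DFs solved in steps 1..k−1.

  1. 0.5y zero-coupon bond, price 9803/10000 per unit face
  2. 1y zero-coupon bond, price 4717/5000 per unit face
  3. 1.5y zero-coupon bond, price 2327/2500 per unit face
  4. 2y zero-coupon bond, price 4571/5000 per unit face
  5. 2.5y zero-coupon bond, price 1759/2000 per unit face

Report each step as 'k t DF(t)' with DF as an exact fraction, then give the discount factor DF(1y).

step 1 [0.5y] zero: DF = P = 9803/10000 ≈ 0.980300
step 2 [1y] zero: DF = P = 4717/5000 ≈ 0.943400
step 3 [1.5y] zero: DF = P = 2327/2500 ≈ 0.930800
step 4 [2y] zero: DF = P = 4571/5000 ≈ 0.914200
step 5 [2.5y] zero: DF = P = 1759/2000 ≈ 0.879500

1 1/2 9803/10000
2 1 4717/5000
3 3/2 2327/2500
4 2 4571/5000
5 5/2 1759/2000
DF(1y) = 4717/5000 ≈ 0.943400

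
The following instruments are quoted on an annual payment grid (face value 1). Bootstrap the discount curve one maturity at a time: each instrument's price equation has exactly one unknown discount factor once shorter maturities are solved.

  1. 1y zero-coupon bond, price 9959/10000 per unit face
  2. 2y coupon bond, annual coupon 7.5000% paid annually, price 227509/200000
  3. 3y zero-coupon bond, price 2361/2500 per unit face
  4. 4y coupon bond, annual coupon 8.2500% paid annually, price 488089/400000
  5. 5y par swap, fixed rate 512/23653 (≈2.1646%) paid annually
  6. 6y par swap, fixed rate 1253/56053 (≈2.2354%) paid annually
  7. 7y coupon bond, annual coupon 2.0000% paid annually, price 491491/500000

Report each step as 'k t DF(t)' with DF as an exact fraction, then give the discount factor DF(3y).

1 1 9959/10000
2 2 9887/10000
3 3 2361/2500
4 4 113/125
5 5 561/625
6 6 8747/10000
7 7 4269/5000
DF(3y) = 2361/2500 ≈ 0.944400

step 1 [1y] zero: DF = P = 9959/10000 ≈ 0.995900
step 2 [2y] bond c/1=3/40: DF=(227509/200000 − 3/40·(0.995900))/(1+3/40) = 9887/10000 ≈ 0.988700
step 3 [3y] zero: DF = P = 2361/2500 ≈ 0.944400
step 4 [4y] bond c/1=33/400: DF=(488089/400000 − 33/400·(0.995900+0.988700+0.944400))/(1+33/400) = 113/125 ≈ 0.904000
step 5 [5y] swap r/1=512/23653: DF=(1 − 512/23653·(0.995900+0.988700+0.944400+0.904000))/(1+512/23653) = 561/625 ≈ 0.897600
step 6 [6y] swap r/1=1253/56053: DF=(1 − 1253/56053·(0.995900+0.988700+0.944400+0.904000+0.897600))/(1+1253/56053) = 8747/10000 ≈ 0.874700
step 7 [7y] bond c/1=1/50: DF=(491491/500000 − 1/50·(0.995900+0.988700+0.944400+0.904000+0.897600+0.874700))/(1+1/50) = 4269/5000 ≈ 0.853800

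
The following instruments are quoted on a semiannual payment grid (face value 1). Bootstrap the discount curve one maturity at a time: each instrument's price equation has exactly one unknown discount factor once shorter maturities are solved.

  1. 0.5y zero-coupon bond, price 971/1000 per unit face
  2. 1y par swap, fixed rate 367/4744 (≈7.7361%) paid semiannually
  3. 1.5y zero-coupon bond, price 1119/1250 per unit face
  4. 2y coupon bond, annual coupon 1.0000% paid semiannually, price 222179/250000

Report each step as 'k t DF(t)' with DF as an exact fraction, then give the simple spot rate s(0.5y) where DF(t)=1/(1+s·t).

1 1/2 971/1000
2 1 4633/5000
3 3/2 1119/1250
4 2 544/625
s(0.5y) = (1/(971/1000) − 1)/(1/2) = 58/971 ≈ 5.9732%

step 1 [0.5y] zero: DF = P = 971/1000 ≈ 0.971000
step 2 [1y] swap r/2=367/9488: DF=(1 − 367/9488·(0.971000))/(1+367/9488) = 4633/5000 ≈ 0.926600
step 3 [1.5y] zero: DF = P = 1119/1250 ≈ 0.895200
step 4 [2y] bond c/2=1/200: DF=(222179/250000 − 1/200·(0.971000+0.926600+0.895200))/(1+1/200) = 544/625 ≈ 0.870400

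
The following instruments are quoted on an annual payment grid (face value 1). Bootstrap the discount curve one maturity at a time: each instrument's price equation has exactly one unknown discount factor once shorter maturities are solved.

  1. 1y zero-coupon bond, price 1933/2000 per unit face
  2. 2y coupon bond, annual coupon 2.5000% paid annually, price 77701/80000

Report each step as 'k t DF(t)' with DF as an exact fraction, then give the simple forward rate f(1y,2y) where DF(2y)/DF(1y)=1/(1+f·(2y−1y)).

step 1 [1y] zero: DF = P = 1933/2000 ≈ 0.966500
step 2 [2y] bond c/1=1/40: DF=(77701/80000 − 1/40·(0.966500))/(1+1/40) = 231/250 ≈ 0.924000

1 1 1933/2000
2 2 231/250
f(1y,2y) = ((1933/2000)/(231/250) − 1)/(1) = 85/1848 ≈ 4.5996%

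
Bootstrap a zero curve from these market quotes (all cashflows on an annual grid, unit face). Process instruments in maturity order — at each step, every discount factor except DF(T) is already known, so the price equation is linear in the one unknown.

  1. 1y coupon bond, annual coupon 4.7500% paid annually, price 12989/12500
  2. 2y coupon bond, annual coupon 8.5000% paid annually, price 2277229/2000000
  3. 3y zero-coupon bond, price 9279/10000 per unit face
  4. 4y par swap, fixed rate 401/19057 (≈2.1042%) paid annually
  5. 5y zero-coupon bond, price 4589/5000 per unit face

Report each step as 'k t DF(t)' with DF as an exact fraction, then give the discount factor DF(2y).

1 1 124/125
2 2 9717/10000
3 3 9279/10000
4 4 4599/5000
5 5 4589/5000
DF(2y) = 9717/10000 ≈ 0.971700

step 1 [1y] bond c/1=19/400: DF=(12989/12500 − 19/400·(0))/(1+19/400) = 124/125 ≈ 0.992000
step 2 [2y] bond c/1=17/200: DF=(2277229/2000000 − 17/200·(0.992000))/(1+17/200) = 9717/10000 ≈ 0.971700
step 3 [3y] zero: DF = P = 9279/10000 ≈ 0.927900
step 4 [4y] swap r/1=401/19057: DF=(1 − 401/19057·(0.992000+0.971700+0.927900))/(1+401/19057) = 4599/5000 ≈ 0.919800
step 5 [5y] zero: DF = P = 4589/5000 ≈ 0.917800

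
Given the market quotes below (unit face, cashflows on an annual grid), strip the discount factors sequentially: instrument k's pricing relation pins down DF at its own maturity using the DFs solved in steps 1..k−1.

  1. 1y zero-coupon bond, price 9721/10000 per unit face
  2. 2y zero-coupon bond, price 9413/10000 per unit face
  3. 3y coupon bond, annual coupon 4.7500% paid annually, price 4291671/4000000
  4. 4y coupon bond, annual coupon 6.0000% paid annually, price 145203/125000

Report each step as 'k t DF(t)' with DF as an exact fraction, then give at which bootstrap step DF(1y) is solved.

step 1 [1y] zero: DF = P = 9721/10000 ≈ 0.972100
step 2 [2y] zero: DF = P = 9413/10000 ≈ 0.941300
step 3 [3y] bond c/1=19/400: DF=(4291671/4000000 − 19/400·(0.972100+0.941300))/(1+19/400) = 15/16 ≈ 0.937500
step 4 [4y] bond c/1=3/50: DF=(145203/125000 − 3/50·(0.972100+0.941300+0.937500))/(1+3/50) = 1869/2000 ≈ 0.934500

1 1 9721/10000
2 2 9413/10000
3 3 15/16
4 4 1869/2000
DF(1y) is solved at step 1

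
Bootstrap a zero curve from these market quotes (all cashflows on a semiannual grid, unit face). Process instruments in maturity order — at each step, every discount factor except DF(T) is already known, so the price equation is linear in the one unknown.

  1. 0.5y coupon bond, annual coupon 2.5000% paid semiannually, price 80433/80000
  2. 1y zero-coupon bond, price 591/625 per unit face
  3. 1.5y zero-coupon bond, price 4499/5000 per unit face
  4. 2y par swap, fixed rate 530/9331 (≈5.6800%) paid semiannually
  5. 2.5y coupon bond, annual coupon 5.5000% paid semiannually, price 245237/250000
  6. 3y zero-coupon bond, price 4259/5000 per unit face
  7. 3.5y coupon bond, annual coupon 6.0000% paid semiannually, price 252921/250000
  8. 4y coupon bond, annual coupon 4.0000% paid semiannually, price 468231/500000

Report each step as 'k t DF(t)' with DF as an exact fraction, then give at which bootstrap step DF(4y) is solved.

step 1 [0.5y] bond c/2=1/80: DF=(80433/80000 − 1/80·(0))/(1+1/80) = 993/1000 ≈ 0.993000
step 2 [1y] zero: DF = P = 591/625 ≈ 0.945600
step 3 [1.5y] zero: DF = P = 4499/5000 ≈ 0.899800
step 4 [2y] swap r/2=265/9331: DF=(1 − 265/9331·(0.993000+0.945600+0.899800))/(1+265/9331) = 447/500 ≈ 0.894000
step 5 [2.5y] bond c/2=11/400: DF=(245237/250000 − 11/400·(0.993000+0.945600+0.899800+0.894000))/(1+11/400) = 2137/2500 ≈ 0.854800
step 6 [3y] zero: DF = P = 4259/5000 ≈ 0.851800
step 7 [3.5y] bond c/2=3/100: DF=(252921/250000 − 3/100·(0.993000+0.945600+0.899800+0.894000+0.854800+0.851800))/(1+3/100) = 4119/5000 ≈ 0.823800
step 8 [4y] bond c/2=1/50: DF=(468231/500000 − 1/50·(0.993000+0.945600+0.899800+0.894000+0.854800+0.851800+0.823800))/(1+1/50) = 7953/10000 ≈ 0.795300

1 1/2 993/1000
2 1 591/625
3 3/2 4499/5000
4 2 447/500
5 5/2 2137/2500
6 3 4259/5000
7 7/2 4119/5000
8 4 7953/10000
DF(4y) is solved at step 8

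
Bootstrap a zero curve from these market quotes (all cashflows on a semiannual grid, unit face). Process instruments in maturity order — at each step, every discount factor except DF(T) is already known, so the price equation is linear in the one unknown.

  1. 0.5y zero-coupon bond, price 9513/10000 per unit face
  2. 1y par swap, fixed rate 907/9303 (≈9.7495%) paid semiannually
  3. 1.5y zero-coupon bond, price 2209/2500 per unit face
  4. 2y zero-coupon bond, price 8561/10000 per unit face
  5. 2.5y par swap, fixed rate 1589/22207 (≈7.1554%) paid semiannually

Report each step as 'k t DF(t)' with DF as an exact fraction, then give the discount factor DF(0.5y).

step 1 [0.5y] zero: DF = P = 9513/10000 ≈ 0.951300
step 2 [1y] swap r/2=907/18606: DF=(1 − 907/18606·(0.951300))/(1+907/18606) = 9093/10000 ≈ 0.909300
step 3 [1.5y] zero: DF = P = 2209/2500 ≈ 0.883600
step 4 [2y] zero: DF = P = 8561/10000 ≈ 0.856100
step 5 [2.5y] swap r/2=1589/44414: DF=(1 − 1589/44414·(0.951300+0.909300+0.883600+0.856100))/(1+1589/44414) = 8411/10000 ≈ 0.841100

1 1/2 9513/10000
2 1 9093/10000
3 3/2 2209/2500
4 2 8561/10000
5 5/2 8411/10000
DF(0.5y) = 9513/10000 ≈ 0.951300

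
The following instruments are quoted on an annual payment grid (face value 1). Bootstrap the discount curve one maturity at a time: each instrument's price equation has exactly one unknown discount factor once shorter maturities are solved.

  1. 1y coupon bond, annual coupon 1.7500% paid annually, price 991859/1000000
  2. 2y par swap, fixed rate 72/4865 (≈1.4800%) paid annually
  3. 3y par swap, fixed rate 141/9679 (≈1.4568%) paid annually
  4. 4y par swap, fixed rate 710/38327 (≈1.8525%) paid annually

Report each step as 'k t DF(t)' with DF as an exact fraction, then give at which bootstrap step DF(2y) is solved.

step 1 [1y] bond c/1=7/400: DF=(991859/1000000 − 7/400·(0))/(1+7/400) = 2437/2500 ≈ 0.974800
step 2 [2y] swap r/1=72/4865: DF=(1 − 72/4865·(0.974800))/(1+72/4865) = 607/625 ≈ 0.971200
step 3 [3y] swap r/1=141/9679: DF=(1 − 141/9679·(0.974800+0.971200))/(1+141/9679) = 9577/10000 ≈ 0.957700
step 4 [4y] swap r/1=710/38327: DF=(1 − 710/38327·(0.974800+0.971200+0.957700))/(1+710/38327) = 929/1000 ≈ 0.929000

1 1 2437/2500
2 2 607/625
3 3 9577/10000
4 4 929/1000
DF(2y) is solved at step 2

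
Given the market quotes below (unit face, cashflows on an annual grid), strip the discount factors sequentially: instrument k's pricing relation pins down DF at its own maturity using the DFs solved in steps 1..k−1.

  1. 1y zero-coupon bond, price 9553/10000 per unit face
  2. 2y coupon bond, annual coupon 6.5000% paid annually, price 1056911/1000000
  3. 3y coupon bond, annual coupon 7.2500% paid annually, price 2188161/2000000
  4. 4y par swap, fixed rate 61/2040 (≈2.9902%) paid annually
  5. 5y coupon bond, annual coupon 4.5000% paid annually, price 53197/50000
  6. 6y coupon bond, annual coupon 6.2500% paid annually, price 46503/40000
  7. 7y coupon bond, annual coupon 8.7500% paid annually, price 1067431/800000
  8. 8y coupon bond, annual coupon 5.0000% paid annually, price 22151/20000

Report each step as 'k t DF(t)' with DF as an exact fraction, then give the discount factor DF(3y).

1 1 9553/10000
2 2 9341/10000
3 3 2231/2500
4 4 4451/5000
5 5 43/50
6 6 2069/2500
7 7 7957/10000
8 8 7617/10000
DF(3y) = 2231/2500 ≈ 0.892400

step 1 [1y] zero: DF = P = 9553/10000 ≈ 0.955300
step 2 [2y] bond c/1=13/200: DF=(1056911/1000000 − 13/200·(0.955300))/(1+13/200) = 9341/10000 ≈ 0.934100
step 3 [3y] bond c/1=29/400: DF=(2188161/2000000 − 29/400·(0.955300+0.934100))/(1+29/400) = 2231/2500 ≈ 0.892400
step 4 [4y] swap r/1=61/2040: DF=(1 − 61/2040·(0.955300+0.934100+0.892400))/(1+61/2040) = 4451/5000 ≈ 0.890200
step 5 [5y] bond c/1=9/200: DF=(53197/50000 − 9/200·(0.955300+0.934100+0.892400+0.890200))/(1+9/200) = 43/50 ≈ 0.860000
step 6 [6y] bond c/1=1/16: DF=(46503/40000 − 1/16·(0.955300+0.934100+0.892400+0.890200+0.860000))/(1+1/16) = 2069/2500 ≈ 0.827600
step 7 [7y] bond c/1=7/80: DF=(1067431/800000 − 7/80·(0.955300+0.934100+0.892400+0.890200+0.860000+0.827600))/(1+7/80) = 7957/10000 ≈ 0.795700
step 8 [8y] bond c/1=1/20: DF=(22151/20000 − 1/20·(0.955300+0.934100+0.892400+0.890200+0.860000+0.827600+0.795700))/(1+1/20) = 7617/10000 ≈ 0.761700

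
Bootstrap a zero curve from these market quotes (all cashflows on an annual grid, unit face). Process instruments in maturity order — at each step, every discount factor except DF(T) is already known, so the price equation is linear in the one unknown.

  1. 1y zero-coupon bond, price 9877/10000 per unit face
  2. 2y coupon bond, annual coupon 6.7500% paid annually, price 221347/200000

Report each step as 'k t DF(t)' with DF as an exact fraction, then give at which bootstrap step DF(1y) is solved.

step 1 [1y] zero: DF = P = 9877/10000 ≈ 0.987700
step 2 [2y] bond c/1=27/400: DF=(221347/200000 − 27/400·(0.987700))/(1+27/400) = 9743/10000 ≈ 0.974300

1 1 9877/10000
2 2 9743/10000
DF(1y) is solved at step 1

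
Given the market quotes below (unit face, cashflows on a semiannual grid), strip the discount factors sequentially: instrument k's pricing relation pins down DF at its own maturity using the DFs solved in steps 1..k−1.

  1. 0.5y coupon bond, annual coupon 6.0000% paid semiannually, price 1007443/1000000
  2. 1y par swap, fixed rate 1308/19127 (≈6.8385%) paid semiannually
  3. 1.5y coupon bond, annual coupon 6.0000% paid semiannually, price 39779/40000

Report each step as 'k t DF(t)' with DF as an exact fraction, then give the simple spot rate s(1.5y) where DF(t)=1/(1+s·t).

step 1 [0.5y] bond c/2=3/100: DF=(1007443/1000000 − 3/100·(0))/(1+3/100) = 9781/10000 ≈ 0.978100
step 2 [1y] swap r/2=654/19127: DF=(1 − 654/19127·(0.978100))/(1+654/19127) = 4673/5000 ≈ 0.934600
step 3 [1.5y] bond c/2=3/100: DF=(39779/40000 − 3/100·(0.978100+0.934600))/(1+3/100) = 4549/5000 ≈ 0.909800

1 1/2 9781/10000
2 1 4673/5000
3 3/2 4549/5000
s(1.5y) = (1/(4549/5000) − 1)/(3/2) = 902/13647 ≈ 6.6095%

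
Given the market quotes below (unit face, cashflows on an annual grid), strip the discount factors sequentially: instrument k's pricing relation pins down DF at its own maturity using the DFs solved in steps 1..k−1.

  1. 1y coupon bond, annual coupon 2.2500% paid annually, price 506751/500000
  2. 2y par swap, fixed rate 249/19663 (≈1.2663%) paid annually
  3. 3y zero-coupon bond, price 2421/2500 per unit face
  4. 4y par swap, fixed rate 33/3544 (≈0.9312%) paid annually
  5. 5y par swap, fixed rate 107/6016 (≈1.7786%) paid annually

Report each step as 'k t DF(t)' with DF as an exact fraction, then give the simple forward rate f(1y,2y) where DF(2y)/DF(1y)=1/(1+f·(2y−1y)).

1 1 1239/1250
2 2 9751/10000
3 3 2421/2500
4 4 9637/10000
5 5 1143/1250
f(1y,2y) = ((1239/1250)/(9751/10000) − 1)/(1) = 23/1393 ≈ 1.6511%

step 1 [1y] bond c/1=9/400: DF=(506751/500000 − 9/400·(0))/(1+9/400) = 1239/1250 ≈ 0.991200
step 2 [2y] swap r/1=249/19663: DF=(1 − 249/19663·(0.991200))/(1+249/19663) = 9751/10000 ≈ 0.975100
step 3 [3y] zero: DF = P = 2421/2500 ≈ 0.968400
step 4 [4y] swap r/1=33/3544: DF=(1 − 33/3544·(0.991200+0.975100+0.968400))/(1+33/3544) = 9637/10000 ≈ 0.963700
step 5 [5y] swap r/1=107/6016: DF=(1 − 107/6016·(0.991200+0.975100+0.968400+0.963700))/(1+107/6016) = 1143/1250 ≈ 0.914400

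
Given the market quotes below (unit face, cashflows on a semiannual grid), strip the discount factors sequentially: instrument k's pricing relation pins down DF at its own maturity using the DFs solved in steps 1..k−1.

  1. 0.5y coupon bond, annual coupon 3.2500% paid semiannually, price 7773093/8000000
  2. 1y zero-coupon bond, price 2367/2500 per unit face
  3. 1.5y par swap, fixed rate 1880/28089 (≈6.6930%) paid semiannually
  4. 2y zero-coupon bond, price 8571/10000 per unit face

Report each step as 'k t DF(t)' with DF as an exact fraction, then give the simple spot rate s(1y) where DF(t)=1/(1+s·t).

1 1/2 9561/10000
2 1 2367/2500
3 3/2 453/500
4 2 8571/10000
s(1y) = (1/(2367/2500) − 1)/(1) = 133/2367 ≈ 5.6189%

step 1 [0.5y] bond c/2=13/800: DF=(7773093/8000000 − 13/800·(0))/(1+13/800) = 9561/10000 ≈ 0.956100
step 2 [1y] zero: DF = P = 2367/2500 ≈ 0.946800
step 3 [1.5y] swap r/2=940/28089: DF=(1 − 940/28089·(0.956100+0.946800))/(1+940/28089) = 453/500 ≈ 0.906000
step 4 [2y] zero: DF = P = 8571/10000 ≈ 0.857100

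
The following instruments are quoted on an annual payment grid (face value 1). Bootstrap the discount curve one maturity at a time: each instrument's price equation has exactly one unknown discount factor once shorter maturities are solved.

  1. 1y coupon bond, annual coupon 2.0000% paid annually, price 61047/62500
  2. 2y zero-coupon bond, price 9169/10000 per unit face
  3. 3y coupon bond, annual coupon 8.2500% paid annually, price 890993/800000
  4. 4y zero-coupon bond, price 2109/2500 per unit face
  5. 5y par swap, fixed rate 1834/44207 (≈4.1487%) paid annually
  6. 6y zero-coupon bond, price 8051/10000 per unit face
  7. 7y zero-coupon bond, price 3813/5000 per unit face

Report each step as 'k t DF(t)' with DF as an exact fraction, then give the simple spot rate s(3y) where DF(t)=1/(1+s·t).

1 1 1197/1250
2 2 9169/10000
3 3 443/500
4 4 2109/2500
5 5 4083/5000
6 6 8051/10000
7 7 3813/5000
s(3y) = (1/(443/500) − 1)/(3) = 19/443 ≈ 4.2889%

step 1 [1y] bond c/1=1/50: DF=(61047/62500 − 1/50·(0))/(1+1/50) = 1197/1250 ≈ 0.957600
step 2 [2y] zero: DF = P = 9169/10000 ≈ 0.916900
step 3 [3y] bond c/1=33/400: DF=(890993/800000 − 33/400·(0.957600+0.916900))/(1+33/400) = 443/500 ≈ 0.886000
step 4 [4y] zero: DF = P = 2109/2500 ≈ 0.843600
step 5 [5y] swap r/1=1834/44207: DF=(1 − 1834/44207·(0.957600+0.916900+0.886000+0.843600))/(1+1834/44207) = 4083/5000 ≈ 0.816600
step 6 [6y] zero: DF = P = 8051/10000 ≈ 0.805100
step 7 [7y] zero: DF = P = 3813/5000 ≈ 0.762600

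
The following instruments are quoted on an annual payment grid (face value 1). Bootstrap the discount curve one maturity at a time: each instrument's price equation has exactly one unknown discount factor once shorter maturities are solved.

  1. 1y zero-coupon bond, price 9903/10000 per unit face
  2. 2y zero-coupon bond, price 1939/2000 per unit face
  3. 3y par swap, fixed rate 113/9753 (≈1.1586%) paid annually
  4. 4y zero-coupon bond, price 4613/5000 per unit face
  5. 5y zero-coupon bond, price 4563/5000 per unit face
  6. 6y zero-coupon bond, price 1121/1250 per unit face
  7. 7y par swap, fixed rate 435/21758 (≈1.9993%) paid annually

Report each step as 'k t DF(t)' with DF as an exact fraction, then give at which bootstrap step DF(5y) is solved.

1 1 9903/10000
2 2 1939/2000
3 3 9661/10000
4 4 4613/5000
5 5 4563/5000
6 6 1121/1250
7 7 1739/2000
DF(5y) is solved at step 5

step 1 [1y] zero: DF = P = 9903/10000 ≈ 0.990300
step 2 [2y] zero: DF = P = 1939/2000 ≈ 0.969500
step 3 [3y] swap r/1=113/9753: DF=(1 − 113/9753·(0.990300+0.969500))/(1+113/9753) = 9661/10000 ≈ 0.966100
step 4 [4y] zero: DF = P = 4613/5000 ≈ 0.922600
step 5 [5y] zero: DF = P = 4563/5000 ≈ 0.912600
step 6 [6y] zero: DF = P = 1121/1250 ≈ 0.896800
step 7 [7y] swap r/1=435/21758: DF=(1 − 435/21758·(0.990300+0.969500+0.966100+0.922600+0.912600+0.896800))/(1+435/21758) = 1739/2000 ≈ 0.869500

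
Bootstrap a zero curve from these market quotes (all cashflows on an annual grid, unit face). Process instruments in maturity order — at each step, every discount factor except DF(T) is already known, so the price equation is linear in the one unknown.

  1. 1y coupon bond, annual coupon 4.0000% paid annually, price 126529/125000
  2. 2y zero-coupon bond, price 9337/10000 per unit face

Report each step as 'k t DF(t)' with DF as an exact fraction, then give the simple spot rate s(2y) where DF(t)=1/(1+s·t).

step 1 [1y] bond c/1=1/25: DF=(126529/125000 − 1/25·(0))/(1+1/25) = 9733/10000 ≈ 0.973300
step 2 [2y] zero: DF = P = 9337/10000 ≈ 0.933700

1 1 9733/10000
2 2 9337/10000
s(2y) = (1/(9337/10000) − 1)/(2) = 663/18674 ≈ 3.5504%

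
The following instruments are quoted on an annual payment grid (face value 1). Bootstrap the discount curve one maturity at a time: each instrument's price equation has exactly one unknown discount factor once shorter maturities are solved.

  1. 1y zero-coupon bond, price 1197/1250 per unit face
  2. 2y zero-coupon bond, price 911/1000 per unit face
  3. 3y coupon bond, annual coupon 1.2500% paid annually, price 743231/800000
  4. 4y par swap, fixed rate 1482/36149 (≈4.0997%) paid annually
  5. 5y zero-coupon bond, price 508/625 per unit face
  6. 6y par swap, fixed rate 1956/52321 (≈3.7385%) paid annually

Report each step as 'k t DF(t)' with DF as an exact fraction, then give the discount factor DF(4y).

1 1 1197/1250
2 2 911/1000
3 3 1789/2000
4 4 4259/5000
5 5 508/625
6 6 2011/2500
DF(4y) = 4259/5000 ≈ 0.851800

step 1 [1y] zero: DF = P = 1197/1250 ≈ 0.957600
step 2 [2y] zero: DF = P = 911/1000 ≈ 0.911000
step 3 [3y] bond c/1=1/80: DF=(743231/800000 − 1/80·(0.957600+0.911000))/(1+1/80) = 1789/2000 ≈ 0.894500
step 4 [4y] swap r/1=1482/36149: DF=(1 − 1482/36149·(0.957600+0.911000+0.894500))/(1+1482/36149) = 4259/5000 ≈ 0.851800
step 5 [5y] zero: DF = P = 508/625 ≈ 0.812800
step 6 [6y] swap r/1=1956/52321: DF=(1 − 1956/52321·(0.957600+0.911000+0.894500+0.851800+0.812800))/(1+1956/52321) = 2011/2500 ≈ 0.804400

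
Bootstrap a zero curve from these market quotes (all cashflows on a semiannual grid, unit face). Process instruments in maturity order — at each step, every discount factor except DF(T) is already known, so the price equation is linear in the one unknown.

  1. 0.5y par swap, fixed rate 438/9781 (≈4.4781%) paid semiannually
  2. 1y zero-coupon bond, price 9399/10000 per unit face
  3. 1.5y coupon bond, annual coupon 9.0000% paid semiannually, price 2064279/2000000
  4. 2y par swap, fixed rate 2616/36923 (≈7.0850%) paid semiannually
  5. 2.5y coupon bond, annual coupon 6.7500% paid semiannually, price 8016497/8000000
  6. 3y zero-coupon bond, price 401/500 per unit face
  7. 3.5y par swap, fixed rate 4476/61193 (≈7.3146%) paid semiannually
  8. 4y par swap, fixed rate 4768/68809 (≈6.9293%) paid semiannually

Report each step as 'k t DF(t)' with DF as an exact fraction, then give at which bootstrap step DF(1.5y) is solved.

1 1/2 9781/10000
2 1 9399/10000
3 3/2 9051/10000
4 2 2173/2500
5 5/2 1061/1250
6 3 401/500
7 7/2 3881/5000
8 4 476/625
DF(1.5y) is solved at step 3

step 1 [0.5y] swap r/2=219/9781: DF=(1 − 219/9781·(0))/(1+219/9781) = 9781/10000 ≈ 0.978100
step 2 [1y] zero: DF = P = 9399/10000 ≈ 0.939900
step 3 [1.5y] bond c/2=9/200: DF=(2064279/2000000 − 9/200·(0.978100+0.939900))/(1+9/200) = 9051/10000 ≈ 0.905100
step 4 [2y] swap r/2=1308/36923: DF=(1 − 1308/36923·(0.978100+0.939900+0.905100))/(1+1308/36923) = 2173/2500 ≈ 0.869200
step 5 [2.5y] bond c/2=27/800: DF=(8016497/8000000 − 27/800·(0.978100+0.939900+0.905100+0.869200))/(1+27/800) = 1061/1250 ≈ 0.848800
step 6 [3y] zero: DF = P = 401/500 ≈ 0.802000
step 7 [3.5y] swap r/2=2238/61193: DF=(1 − 2238/61193·(0.978100+0.939900+0.905100+0.869200+0.848800+0.802000))/(1+2238/61193) = 3881/5000 ≈ 0.776200
step 8 [4y] swap r/2=2384/68809: DF=(1 − 2384/68809·(0.978100+0.939900+0.905100+0.869200+0.848800+0.802000+0.776200))/(1+2384/68809) = 476/625 ≈ 0.761600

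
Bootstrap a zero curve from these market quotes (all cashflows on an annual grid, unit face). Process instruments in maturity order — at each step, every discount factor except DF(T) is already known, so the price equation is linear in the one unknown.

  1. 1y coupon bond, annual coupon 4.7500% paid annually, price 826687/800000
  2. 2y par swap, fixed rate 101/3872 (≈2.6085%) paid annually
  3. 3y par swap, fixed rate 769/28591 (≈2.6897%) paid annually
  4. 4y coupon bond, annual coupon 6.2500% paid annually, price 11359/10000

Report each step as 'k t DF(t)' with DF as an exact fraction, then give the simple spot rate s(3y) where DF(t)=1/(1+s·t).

step 1 [1y] bond c/1=19/400: DF=(826687/800000 − 19/400·(0))/(1+19/400) = 1973/2000 ≈ 0.986500
step 2 [2y] swap r/1=101/3872: DF=(1 − 101/3872·(0.986500))/(1+101/3872) = 1899/2000 ≈ 0.949500
step 3 [3y] swap r/1=769/28591: DF=(1 − 769/28591·(0.986500+0.949500))/(1+769/28591) = 9231/10000 ≈ 0.923100
step 4 [4y] bond c/1=1/16: DF=(11359/10000 − 1/16·(0.986500+0.949500+0.923100))/(1+1/16) = 9009/10000 ≈ 0.900900

1 1 1973/2000
2 2 1899/2000
3 3 9231/10000
4 4 9009/10000
s(3y) = (1/(9231/10000) − 1)/(3) = 769/27693 ≈ 2.7769%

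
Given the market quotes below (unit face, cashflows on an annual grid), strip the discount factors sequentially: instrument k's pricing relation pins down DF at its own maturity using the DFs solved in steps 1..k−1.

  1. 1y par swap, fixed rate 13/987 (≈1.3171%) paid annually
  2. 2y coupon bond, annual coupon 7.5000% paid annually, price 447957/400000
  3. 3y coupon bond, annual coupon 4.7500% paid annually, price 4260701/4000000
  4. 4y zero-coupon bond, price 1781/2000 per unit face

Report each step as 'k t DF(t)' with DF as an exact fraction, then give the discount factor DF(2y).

1 1 987/1000
2 2 9729/10000
3 3 116/125
4 4 1781/2000
DF(2y) = 9729/10000 ≈ 0.972900

step 1 [1y] swap r/1=13/987: DF=(1 − 13/987·(0))/(1+13/987) = 987/1000 ≈ 0.987000
step 2 [2y] bond c/1=3/40: DF=(447957/400000 − 3/40·(0.987000))/(1+3/40) = 9729/10000 ≈ 0.972900
step 3 [3y] bond c/1=19/400: DF=(4260701/4000000 − 19/400·(0.987000+0.972900))/(1+19/400) = 116/125 ≈ 0.928000
step 4 [4y] zero: DF = P = 1781/2000 ≈ 0.890500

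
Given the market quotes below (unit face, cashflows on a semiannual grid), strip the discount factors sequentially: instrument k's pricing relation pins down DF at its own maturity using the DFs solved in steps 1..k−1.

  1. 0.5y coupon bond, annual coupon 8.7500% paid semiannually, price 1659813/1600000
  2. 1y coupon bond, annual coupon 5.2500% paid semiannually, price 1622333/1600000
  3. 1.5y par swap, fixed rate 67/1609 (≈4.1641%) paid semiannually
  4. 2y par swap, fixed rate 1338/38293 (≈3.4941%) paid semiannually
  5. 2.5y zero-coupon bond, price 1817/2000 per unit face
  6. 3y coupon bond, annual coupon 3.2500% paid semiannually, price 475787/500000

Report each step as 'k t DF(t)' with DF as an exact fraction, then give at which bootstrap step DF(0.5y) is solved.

1 1/2 9939/10000
2 1 4813/5000
3 3/2 9397/10000
4 2 9331/10000
5 5/2 1817/2000
6 3 4303/5000
DF(0.5y) is solved at step 1

step 1 [0.5y] bond c/2=7/160: DF=(1659813/1600000 − 7/160·(0))/(1+7/160) = 9939/10000 ≈ 0.993900
step 2 [1y] bond c/2=21/800: DF=(1622333/1600000 − 21/800·(0.993900))/(1+21/800) = 4813/5000 ≈ 0.962600
step 3 [1.5y] swap r/2=67/3218: DF=(1 − 67/3218·(0.993900+0.962600))/(1+67/3218) = 9397/10000 ≈ 0.939700
step 4 [2y] swap r/2=669/38293: DF=(1 − 669/38293·(0.993900+0.962600+0.939700))/(1+669/38293) = 9331/10000 ≈ 0.933100
step 5 [2.5y] zero: DF = P = 1817/2000 ≈ 0.908500
step 6 [3y] bond c/2=13/800: DF=(475787/500000 − 13/800·(0.993900+0.962600+0.939700+0.933100+0.908500))/(1+13/800) = 4303/5000 ≈ 0.860600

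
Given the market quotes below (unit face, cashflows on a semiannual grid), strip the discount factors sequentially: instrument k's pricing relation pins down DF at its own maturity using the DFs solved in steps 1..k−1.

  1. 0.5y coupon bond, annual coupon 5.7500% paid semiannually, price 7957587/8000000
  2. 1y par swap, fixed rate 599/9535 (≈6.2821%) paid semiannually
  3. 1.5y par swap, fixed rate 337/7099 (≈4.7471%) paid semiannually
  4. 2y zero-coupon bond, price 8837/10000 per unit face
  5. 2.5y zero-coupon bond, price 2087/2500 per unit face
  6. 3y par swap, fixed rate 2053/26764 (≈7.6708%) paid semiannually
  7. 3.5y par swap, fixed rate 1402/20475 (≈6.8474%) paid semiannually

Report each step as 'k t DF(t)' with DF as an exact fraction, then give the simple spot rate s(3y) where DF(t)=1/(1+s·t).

1 1/2 9669/10000
2 1 9401/10000
3 3/2 4663/5000
4 2 8837/10000
5 5/2 2087/2500
6 3 7947/10000
7 7/2 7897/10000
s(3y) = (1/(7947/10000) − 1)/(3) = 2053/23841 ≈ 8.6112%

step 1 [0.5y] bond c/2=23/800: DF=(7957587/8000000 − 23/800·(0))/(1+23/800) = 9669/10000 ≈ 0.966900
step 2 [1y] swap r/2=599/19070: DF=(1 − 599/19070·(0.966900))/(1+599/19070) = 9401/10000 ≈ 0.940100
step 3 [1.5y] swap r/2=337/14198: DF=(1 − 337/14198·(0.966900+0.940100))/(1+337/14198) = 4663/5000 ≈ 0.932600
step 4 [2y] zero: DF = P = 8837/10000 ≈ 0.883700
step 5 [2.5y] zero: DF = P = 2087/2500 ≈ 0.834800
step 6 [3y] swap r/2=2053/53528: DF=(1 − 2053/53528·(0.966900+0.940100+0.932600+0.883700+0.834800))/(1+2053/53528) = 7947/10000 ≈ 0.794700
step 7 [3.5y] swap r/2=701/20475: DF=(1 − 701/20475·(0.966900+0.940100+0.932600+0.883700+0.834800+0.794700))/(1+701/20475) = 7897/10000 ≈ 0.789700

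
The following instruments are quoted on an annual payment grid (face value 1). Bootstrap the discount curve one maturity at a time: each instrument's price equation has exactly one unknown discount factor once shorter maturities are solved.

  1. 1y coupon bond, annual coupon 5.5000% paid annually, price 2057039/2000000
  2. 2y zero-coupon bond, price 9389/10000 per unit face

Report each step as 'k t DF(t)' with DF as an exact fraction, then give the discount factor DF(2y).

1 1 9749/10000
2 2 9389/10000
DF(2y) = 9389/10000 ≈ 0.938900

step 1 [1y] bond c/1=11/200: DF=(2057039/2000000 − 11/200·(0))/(1+11/200) = 9749/10000 ≈ 0.974900
step 2 [2y] zero: DF = P = 9389/10000 ≈ 0.938900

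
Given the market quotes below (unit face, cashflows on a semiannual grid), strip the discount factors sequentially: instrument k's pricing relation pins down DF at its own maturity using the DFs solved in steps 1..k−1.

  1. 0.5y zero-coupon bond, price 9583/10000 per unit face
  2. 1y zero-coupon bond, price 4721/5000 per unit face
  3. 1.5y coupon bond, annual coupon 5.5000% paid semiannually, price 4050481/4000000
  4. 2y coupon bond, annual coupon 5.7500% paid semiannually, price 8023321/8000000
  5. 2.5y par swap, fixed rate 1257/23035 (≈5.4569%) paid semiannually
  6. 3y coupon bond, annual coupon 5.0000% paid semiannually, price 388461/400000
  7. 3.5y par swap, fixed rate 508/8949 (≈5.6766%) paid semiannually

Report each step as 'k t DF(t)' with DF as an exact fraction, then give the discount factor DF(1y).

1 1/2 9583/10000
2 1 4721/5000
3 3/2 4673/5000
4 2 2239/2500
5 5/2 8743/10000
6 3 8351/10000
7 7/2 4111/5000
DF(1y) = 4721/5000 ≈ 0.944200

step 1 [0.5y] zero: DF = P = 9583/10000 ≈ 0.958300
step 2 [1y] zero: DF = P = 4721/5000 ≈ 0.944200
step 3 [1.5y] bond c/2=11/400: DF=(4050481/4000000 − 11/400·(0.958300+0.944200))/(1+11/400) = 4673/5000 ≈ 0.934600
step 4 [2y] bond c/2=23/800: DF=(8023321/8000000 − 23/800·(0.958300+0.944200+0.934600))/(1+23/800) = 2239/2500 ≈ 0.895600
step 5 [2.5y] swap r/2=1257/46070: DF=(1 − 1257/46070·(0.958300+0.944200+0.934600+0.895600))/(1+1257/46070) = 8743/10000 ≈ 0.874300
step 6 [3y] bond c/2=1/40: DF=(388461/400000 − 1/40·(0.958300+0.944200+0.934600+0.895600+0.874300))/(1+1/40) = 8351/10000 ≈ 0.835100
step 7 [3.5y] swap r/2=254/8949: DF=(1 − 254/8949·(0.958300+0.944200+0.934600+0.895600+0.874300+0.835100))/(1+254/8949) = 4111/5000 ≈ 0.822200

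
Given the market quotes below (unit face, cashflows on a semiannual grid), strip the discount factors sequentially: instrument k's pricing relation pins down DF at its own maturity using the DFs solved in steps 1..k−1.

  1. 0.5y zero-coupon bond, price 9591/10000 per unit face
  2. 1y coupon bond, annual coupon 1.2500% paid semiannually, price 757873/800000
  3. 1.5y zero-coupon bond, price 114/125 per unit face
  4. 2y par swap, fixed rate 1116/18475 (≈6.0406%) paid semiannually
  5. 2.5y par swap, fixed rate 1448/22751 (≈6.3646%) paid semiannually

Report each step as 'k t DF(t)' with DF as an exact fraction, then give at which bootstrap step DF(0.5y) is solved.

1 1/2 9591/10000
2 1 1871/2000
3 3/2 114/125
4 2 2221/2500
5 5/2 1069/1250
DF(0.5y) is solved at step 1

step 1 [0.5y] zero: DF = P = 9591/10000 ≈ 0.959100
step 2 [1y] bond c/2=1/160: DF=(757873/800000 − 1/160·(0.959100))/(1+1/160) = 1871/2000 ≈ 0.935500
step 3 [1.5y] zero: DF = P = 114/125 ≈ 0.912000
step 4 [2y] swap r/2=558/18475: DF=(1 − 558/18475·(0.959100+0.935500+0.912000))/(1+558/18475) = 2221/2500 ≈ 0.888400
step 5 [2.5y] swap r/2=724/22751: DF=(1 − 724/22751·(0.959100+0.935500+0.912000+0.888400))/(1+724/22751) = 1069/1250 ≈ 0.855200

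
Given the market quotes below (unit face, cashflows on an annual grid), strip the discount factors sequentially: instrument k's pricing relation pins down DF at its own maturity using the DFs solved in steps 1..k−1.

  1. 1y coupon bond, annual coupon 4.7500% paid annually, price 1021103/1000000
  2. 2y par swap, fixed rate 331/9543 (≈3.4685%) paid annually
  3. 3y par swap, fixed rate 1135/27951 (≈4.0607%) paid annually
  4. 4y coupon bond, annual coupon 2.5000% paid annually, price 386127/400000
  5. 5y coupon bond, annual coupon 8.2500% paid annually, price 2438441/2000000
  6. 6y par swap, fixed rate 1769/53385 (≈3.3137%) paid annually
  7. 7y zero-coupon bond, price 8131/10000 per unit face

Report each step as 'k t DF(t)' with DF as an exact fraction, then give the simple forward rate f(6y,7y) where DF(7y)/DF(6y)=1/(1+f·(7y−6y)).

1 1 2437/2500
2 2 4669/5000
3 3 1773/2000
4 4 546/625
5 5 8467/10000
6 6 8231/10000
7 7 8131/10000
f(6y,7y) = ((8231/10000)/(8131/10000) − 1)/(1) = 100/8131 ≈ 1.2299%

step 1 [1y] bond c/1=19/400: DF=(1021103/1000000 − 19/400·(0))/(1+19/400) = 2437/2500 ≈ 0.974800
step 2 [2y] swap r/1=331/9543: DF=(1 − 331/9543·(0.974800))/(1+331/9543) = 4669/5000 ≈ 0.933800
step 3 [3y] swap r/1=1135/27951: DF=(1 − 1135/27951·(0.974800+0.933800))/(1+1135/27951) = 1773/2000 ≈ 0.886500
step 4 [4y] bond c/1=1/40: DF=(386127/400000 − 1/40·(0.974800+0.933800+0.886500))/(1+1/40) = 546/625 ≈ 0.873600
step 5 [5y] bond c/1=33/400: DF=(2438441/2000000 − 33/400·(0.974800+0.933800+0.886500+0.873600))/(1+33/400) = 8467/10000 ≈ 0.846700
step 6 [6y] swap r/1=1769/53385: DF=(1 − 1769/53385·(0.974800+0.933800+0.886500+0.873600+0.846700))/(1+1769/53385) = 8231/10000 ≈ 0.823100
step 7 [7y] zero: DF = P = 8131/10000 ≈ 0.813100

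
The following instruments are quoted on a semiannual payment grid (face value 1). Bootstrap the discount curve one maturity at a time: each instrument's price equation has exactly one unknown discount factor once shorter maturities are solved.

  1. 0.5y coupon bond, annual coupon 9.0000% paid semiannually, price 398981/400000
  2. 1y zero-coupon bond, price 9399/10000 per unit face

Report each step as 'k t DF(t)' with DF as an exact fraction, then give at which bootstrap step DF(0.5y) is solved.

step 1 [0.5y] bond c/2=9/200: DF=(398981/400000 − 9/200·(0))/(1+9/200) = 1909/2000 ≈ 0.954500
step 2 [1y] zero: DF = P = 9399/10000 ≈ 0.939900

1 1/2 1909/2000
2 1 9399/10000
DF(0.5y) is solved at step 1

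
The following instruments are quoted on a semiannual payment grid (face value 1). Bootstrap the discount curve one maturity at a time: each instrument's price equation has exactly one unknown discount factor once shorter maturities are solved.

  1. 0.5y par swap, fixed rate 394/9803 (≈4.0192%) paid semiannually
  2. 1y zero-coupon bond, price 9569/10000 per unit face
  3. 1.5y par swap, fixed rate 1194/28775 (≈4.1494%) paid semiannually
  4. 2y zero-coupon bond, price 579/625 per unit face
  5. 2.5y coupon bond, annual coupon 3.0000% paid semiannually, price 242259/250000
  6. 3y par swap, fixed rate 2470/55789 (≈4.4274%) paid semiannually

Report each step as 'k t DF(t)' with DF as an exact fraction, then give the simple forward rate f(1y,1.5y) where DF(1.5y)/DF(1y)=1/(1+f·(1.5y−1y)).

1 1/2 9803/10000
2 1 9569/10000
3 3/2 9403/10000
4 2 579/625
5 5/2 1797/2000
6 3 1753/2000
f(1y,1.5y) = ((9569/10000)/(9403/10000) − 1)/(1/2) = 332/9403 ≈ 3.5308%

step 1 [0.5y] swap r/2=197/9803: DF=(1 − 197/9803·(0))/(1+197/9803) = 9803/10000 ≈ 0.980300
step 2 [1y] zero: DF = P = 9569/10000 ≈ 0.956900
step 3 [1.5y] swap r/2=597/28775: DF=(1 − 597/28775·(0.980300+0.956900))/(1+597/28775) = 9403/10000 ≈ 0.940300
step 4 [2y] zero: DF = P = 579/625 ≈ 0.926400
step 5 [2.5y] bond c/2=3/200: DF=(242259/250000 − 3/200·(0.980300+0.956900+0.940300+0.926400))/(1+3/200) = 1797/2000 ≈ 0.898500
step 6 [3y] swap r/2=1235/55789: DF=(1 − 1235/55789·(0.980300+0.956900+0.940300+0.926400+0.898500))/(1+1235/55789) = 1753/2000 ≈ 0.876500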